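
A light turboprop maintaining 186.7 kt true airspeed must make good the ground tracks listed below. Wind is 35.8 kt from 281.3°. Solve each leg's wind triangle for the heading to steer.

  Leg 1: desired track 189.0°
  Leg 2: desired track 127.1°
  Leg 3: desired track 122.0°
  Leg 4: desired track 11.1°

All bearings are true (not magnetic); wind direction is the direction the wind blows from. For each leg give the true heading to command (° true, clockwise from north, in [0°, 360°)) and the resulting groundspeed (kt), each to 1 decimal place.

Leg 1: heading=200.0°, groundspeed=184.7 kt
Leg 2: heading=131.9°, groundspeed=218.3 kt
Leg 3: heading=125.9°, groundspeed=219.8 kt
Leg 4: heading=0.0°, groundspeed=183.1 kt

Leg 1: desired track 189.0°; wind correction +11.0° → command heading 200.0°, groundspeed 184.7 kt
Leg 2: desired track 127.1°; wind correction +4.8° → command heading 131.9°, groundspeed 218.3 kt
Leg 3: desired track 122.0°; wind correction +3.9° → command heading 125.9°, groundspeed 219.8 kt
Leg 4: desired track 11.1°; wind correction -11.1° → command heading 0.0°, groundspeed 183.1 kt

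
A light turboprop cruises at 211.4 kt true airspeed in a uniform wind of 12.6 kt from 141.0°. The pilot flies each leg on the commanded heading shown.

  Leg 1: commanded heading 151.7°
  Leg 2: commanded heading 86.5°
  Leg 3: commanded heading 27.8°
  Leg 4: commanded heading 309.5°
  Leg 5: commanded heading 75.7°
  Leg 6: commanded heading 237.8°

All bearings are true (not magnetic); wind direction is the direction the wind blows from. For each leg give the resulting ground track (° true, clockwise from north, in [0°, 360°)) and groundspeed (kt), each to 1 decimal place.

Leg 1: track=152.4°, groundspeed=199.0 kt
Leg 2: track=83.6°, groundspeed=204.3 kt
Leg 3: track=24.7°, groundspeed=216.7 kt
Leg 4: track=310.1°, groundspeed=223.8 kt
Leg 5: track=72.5°, groundspeed=206.5 kt
Leg 6: track=241.2°, groundspeed=213.3 kt

Leg 1: heading 151.7°; drift +0.7° → track 152.4°, groundspeed 199.0 kt
Leg 2: heading 86.5°; drift -2.9° → track 83.6°, groundspeed 204.3 kt
Leg 3: heading 27.8°; drift -3.1° → track 24.7°, groundspeed 216.7 kt
Leg 4: heading 309.5°; drift +0.6° → track 310.1°, groundspeed 223.8 kt
Leg 5: heading 75.7°; drift -3.2° → track 72.5°, groundspeed 206.5 kt
Leg 6: heading 237.8°; drift +3.4° → track 241.2°, groundspeed 213.3 kt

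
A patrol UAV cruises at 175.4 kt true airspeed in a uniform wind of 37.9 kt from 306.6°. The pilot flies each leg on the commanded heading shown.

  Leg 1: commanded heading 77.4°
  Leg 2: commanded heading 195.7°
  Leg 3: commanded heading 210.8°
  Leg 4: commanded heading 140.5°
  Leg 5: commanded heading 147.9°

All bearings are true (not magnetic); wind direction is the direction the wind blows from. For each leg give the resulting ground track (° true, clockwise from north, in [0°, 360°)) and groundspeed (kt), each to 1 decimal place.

Leg 1: track=85.6°, groundspeed=202.2 kt
Leg 2: track=185.1°, groundspeed=192.2 kt
Leg 3: track=198.9°, groundspeed=183.2 kt
Leg 4: track=138.0°, groundspeed=212.4 kt
Leg 5: track=144.2°, groundspeed=211.2 kt

Leg 1: heading 77.4°; drift +8.2° → track 85.6°, groundspeed 202.2 kt
Leg 2: heading 195.7°; drift -10.6° → track 185.1°, groundspeed 192.2 kt
Leg 3: heading 210.8°; drift -11.9° → track 198.9°, groundspeed 183.2 kt
Leg 4: heading 140.5°; drift -2.5° → track 138.0°, groundspeed 212.4 kt
Leg 5: heading 147.9°; drift -3.7° → track 144.2°, groundspeed 211.2 kt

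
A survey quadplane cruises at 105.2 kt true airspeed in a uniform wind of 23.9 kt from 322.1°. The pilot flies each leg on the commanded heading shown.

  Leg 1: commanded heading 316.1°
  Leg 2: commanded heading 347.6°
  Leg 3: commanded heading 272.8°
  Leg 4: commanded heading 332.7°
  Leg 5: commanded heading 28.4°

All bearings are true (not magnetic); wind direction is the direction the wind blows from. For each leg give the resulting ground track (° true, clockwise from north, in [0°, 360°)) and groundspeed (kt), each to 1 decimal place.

Leg 1: track=314.3°, groundspeed=81.5 kt
Leg 2: track=354.6°, groundspeed=84.3 kt
Leg 3: track=261.4°, groundspeed=91.4 kt
Leg 4: track=335.8°, groundspeed=81.8 kt
Leg 5: track=41.3°, groundspeed=98.1 kt

Leg 1: heading 316.1°; drift -1.8° → track 314.3°, groundspeed 81.5 kt
Leg 2: heading 347.6°; drift +7.0° → track 354.6°, groundspeed 84.3 kt
Leg 3: heading 272.8°; drift -11.4° → track 261.4°, groundspeed 91.4 kt
Leg 4: heading 332.7°; drift +3.1° → track 335.8°, groundspeed 81.8 kt
Leg 5: heading 28.4°; drift +12.9° → track 41.3°, groundspeed 98.1 kt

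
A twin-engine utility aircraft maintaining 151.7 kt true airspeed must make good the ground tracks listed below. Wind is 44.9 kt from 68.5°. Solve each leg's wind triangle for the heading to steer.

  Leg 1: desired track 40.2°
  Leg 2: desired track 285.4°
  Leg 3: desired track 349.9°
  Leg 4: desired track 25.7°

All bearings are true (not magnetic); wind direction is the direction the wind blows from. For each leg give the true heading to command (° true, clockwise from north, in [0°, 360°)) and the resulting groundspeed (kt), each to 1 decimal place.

Leg 1: heading=48.3°, groundspeed=110.7 kt
Leg 2: heading=295.6°, groundspeed=185.2 kt
Leg 3: heading=6.8°, groundspeed=136.3 kt
Leg 4: heading=37.3°, groundspeed=115.7 kt

Leg 1: desired track 40.2°; wind correction +8.1° → command heading 48.3°, groundspeed 110.7 kt
Leg 2: desired track 285.4°; wind correction +10.2° → command heading 295.6°, groundspeed 185.2 kt
Leg 3: desired track 349.9°; wind correction +16.9° → command heading 6.8°, groundspeed 136.3 kt
Leg 4: desired track 25.7°; wind correction +11.6° → command heading 37.3°, groundspeed 115.7 kt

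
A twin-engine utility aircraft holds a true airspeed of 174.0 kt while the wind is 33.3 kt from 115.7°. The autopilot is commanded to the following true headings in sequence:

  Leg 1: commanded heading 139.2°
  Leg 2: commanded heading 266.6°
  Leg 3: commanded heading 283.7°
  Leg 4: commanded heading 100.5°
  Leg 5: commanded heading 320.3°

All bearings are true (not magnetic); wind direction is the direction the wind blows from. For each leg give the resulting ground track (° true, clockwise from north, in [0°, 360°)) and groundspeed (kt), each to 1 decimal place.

Leg 1: heading 139.2°; drift +5.3° → track 144.5°, groundspeed 144.1 kt
Leg 2: heading 266.6°; drift +4.6° → track 271.2°, groundspeed 203.7 kt
Leg 3: heading 283.7°; drift +1.9° → track 285.6°, groundspeed 206.7 kt
Leg 4: heading 100.5°; drift -3.5° → track 97.0°, groundspeed 142.1 kt
Leg 5: heading 320.3°; drift -3.9° → track 316.4°, groundspeed 204.7 kt

Leg 1: track=144.5°, groundspeed=144.1 kt
Leg 2: track=271.2°, groundspeed=203.7 kt
Leg 3: track=285.6°, groundspeed=206.7 kt
Leg 4: track=97.0°, groundspeed=142.1 kt
Leg 5: track=316.4°, groundspeed=204.7 kt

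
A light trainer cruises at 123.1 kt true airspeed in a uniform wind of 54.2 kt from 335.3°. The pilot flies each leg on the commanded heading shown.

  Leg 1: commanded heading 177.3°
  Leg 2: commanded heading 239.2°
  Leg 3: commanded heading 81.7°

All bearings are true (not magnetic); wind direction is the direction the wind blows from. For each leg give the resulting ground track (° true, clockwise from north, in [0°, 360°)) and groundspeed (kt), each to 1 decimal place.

Leg 1: heading 177.3°; drift -6.7° → track 170.6°, groundspeed 174.5 kt
Leg 2: heading 239.2°; drift -22.7° → track 216.5°, groundspeed 139.7 kt
Leg 3: heading 81.7°; drift +20.6° → track 102.3°, groundspeed 147.8 kt

Leg 1: track=170.6°, groundspeed=174.5 kt
Leg 2: track=216.5°, groundspeed=139.7 kt
Leg 3: track=102.3°, groundspeed=147.8 kt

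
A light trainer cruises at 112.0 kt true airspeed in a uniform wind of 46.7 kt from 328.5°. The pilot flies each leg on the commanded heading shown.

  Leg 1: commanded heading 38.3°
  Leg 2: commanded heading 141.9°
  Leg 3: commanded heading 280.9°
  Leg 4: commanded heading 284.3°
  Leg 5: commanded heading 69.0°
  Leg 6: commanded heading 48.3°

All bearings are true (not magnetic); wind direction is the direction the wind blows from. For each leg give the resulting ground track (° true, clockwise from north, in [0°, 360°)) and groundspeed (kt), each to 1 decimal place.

Leg 1: track=62.9°, groundspeed=105.4 kt
Leg 2: track=143.8°, groundspeed=158.5 kt
Leg 3: track=257.7°, groundspeed=87.6 kt
Leg 4: track=261.8°, groundspeed=85.0 kt
Leg 5: track=89.9°, groundspeed=129.0 kt
Leg 6: track=72.2°, groundspeed=113.5 kt

Leg 1: heading 38.3°; drift +24.6° → track 62.9°, groundspeed 105.4 kt
Leg 2: heading 141.9°; drift +1.9° → track 143.8°, groundspeed 158.5 kt
Leg 3: heading 280.9°; drift -23.2° → track 257.7°, groundspeed 87.6 kt
Leg 4: heading 284.3°; drift -22.5° → track 261.8°, groundspeed 85.0 kt
Leg 5: heading 69.0°; drift +20.9° → track 89.9°, groundspeed 129.0 kt
Leg 6: heading 48.3°; drift +23.9° → track 72.2°, groundspeed 113.5 kt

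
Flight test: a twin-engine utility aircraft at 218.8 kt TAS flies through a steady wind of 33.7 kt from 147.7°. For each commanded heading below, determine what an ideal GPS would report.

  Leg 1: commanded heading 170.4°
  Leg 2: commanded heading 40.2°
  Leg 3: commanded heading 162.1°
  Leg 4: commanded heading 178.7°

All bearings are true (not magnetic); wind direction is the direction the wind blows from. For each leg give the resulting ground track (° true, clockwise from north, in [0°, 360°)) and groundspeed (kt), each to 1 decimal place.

Leg 1: heading 170.4°; drift +4.0° → track 174.4°, groundspeed 188.2 kt
Leg 2: heading 40.2°; drift -8.0° → track 32.2°, groundspeed 231.2 kt
Leg 3: heading 162.1°; drift +2.6° → track 164.7°, groundspeed 186.3 kt
Leg 4: heading 178.7°; drift +5.2° → track 183.9°, groundspeed 190.7 kt

Leg 1: track=174.4°, groundspeed=188.2 kt
Leg 2: track=32.2°, groundspeed=231.2 kt
Leg 3: track=164.7°, groundspeed=186.3 kt
Leg 4: track=183.9°, groundspeed=190.7 kt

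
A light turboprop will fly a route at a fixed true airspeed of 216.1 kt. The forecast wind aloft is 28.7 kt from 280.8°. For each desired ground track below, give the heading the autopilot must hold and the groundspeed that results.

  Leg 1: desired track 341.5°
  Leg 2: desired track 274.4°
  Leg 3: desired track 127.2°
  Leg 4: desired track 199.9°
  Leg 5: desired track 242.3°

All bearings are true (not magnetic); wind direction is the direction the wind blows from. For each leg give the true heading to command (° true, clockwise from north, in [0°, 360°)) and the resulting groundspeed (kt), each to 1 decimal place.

Leg 1: heading=334.8°, groundspeed=200.6 kt
Leg 2: heading=275.2°, groundspeed=187.6 kt
Leg 3: heading=130.6°, groundspeed=241.4 kt
Leg 4: heading=207.4°, groundspeed=209.7 kt
Leg 5: heading=247.0°, groundspeed=192.9 kt

Leg 1: desired track 341.5°; wind correction -6.7° → command heading 334.8°, groundspeed 200.6 kt
Leg 2: desired track 274.4°; wind correction +0.8° → command heading 275.2°, groundspeed 187.6 kt
Leg 3: desired track 127.2°; wind correction +3.4° → command heading 130.6°, groundspeed 241.4 kt
Leg 4: desired track 199.9°; wind correction +7.5° → command heading 207.4°, groundspeed 209.7 kt
Leg 5: desired track 242.3°; wind correction +4.7° → command heading 247.0°, groundspeed 192.9 kt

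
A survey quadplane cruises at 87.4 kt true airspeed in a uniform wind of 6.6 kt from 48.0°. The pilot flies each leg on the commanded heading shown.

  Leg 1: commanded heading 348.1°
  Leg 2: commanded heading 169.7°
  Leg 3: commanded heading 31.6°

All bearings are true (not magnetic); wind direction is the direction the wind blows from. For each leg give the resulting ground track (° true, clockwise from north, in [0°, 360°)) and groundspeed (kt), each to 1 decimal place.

Leg 1: track=344.2°, groundspeed=84.3 kt
Leg 2: track=173.2°, groundspeed=91.0 kt
Leg 3: track=30.3°, groundspeed=81.1 kt

Leg 1: heading 348.1°; drift -3.9° → track 344.2°, groundspeed 84.3 kt
Leg 2: heading 169.7°; drift +3.5° → track 173.2°, groundspeed 91.0 kt
Leg 3: heading 31.6°; drift -1.3° → track 30.3°, groundspeed 81.1 kt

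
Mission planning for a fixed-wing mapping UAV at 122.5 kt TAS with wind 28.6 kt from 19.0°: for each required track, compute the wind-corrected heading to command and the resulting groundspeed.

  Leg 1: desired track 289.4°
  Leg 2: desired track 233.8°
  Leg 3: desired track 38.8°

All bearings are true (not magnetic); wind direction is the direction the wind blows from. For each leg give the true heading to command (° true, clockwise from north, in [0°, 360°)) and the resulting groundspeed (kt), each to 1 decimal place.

Leg 1: heading=302.9°, groundspeed=118.9 kt
Leg 2: heading=241.5°, groundspeed=144.9 kt
Leg 3: heading=34.3°, groundspeed=95.2 kt

Leg 1: desired track 289.4°; wind correction +13.5° → command heading 302.9°, groundspeed 118.9 kt
Leg 2: desired track 233.8°; wind correction +7.7° → command heading 241.5°, groundspeed 144.9 kt
Leg 3: desired track 38.8°; wind correction -4.5° → command heading 34.3°, groundspeed 95.2 kt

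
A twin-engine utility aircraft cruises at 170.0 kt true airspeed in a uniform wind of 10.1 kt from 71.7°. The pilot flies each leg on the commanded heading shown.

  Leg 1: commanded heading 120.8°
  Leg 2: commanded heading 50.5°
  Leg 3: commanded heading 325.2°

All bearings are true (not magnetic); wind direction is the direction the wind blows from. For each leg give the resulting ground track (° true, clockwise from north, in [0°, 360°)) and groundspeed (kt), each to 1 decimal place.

Leg 1: heading 120.8°; drift +2.7° → track 123.5°, groundspeed 163.6 kt
Leg 2: heading 50.5°; drift -1.3° → track 49.2°, groundspeed 160.6 kt
Leg 3: heading 325.2°; drift -3.2° → track 322.0°, groundspeed 173.1 kt

Leg 1: track=123.5°, groundspeed=163.6 kt
Leg 2: track=49.2°, groundspeed=160.6 kt
Leg 3: track=322.0°, groundspeed=173.1 kt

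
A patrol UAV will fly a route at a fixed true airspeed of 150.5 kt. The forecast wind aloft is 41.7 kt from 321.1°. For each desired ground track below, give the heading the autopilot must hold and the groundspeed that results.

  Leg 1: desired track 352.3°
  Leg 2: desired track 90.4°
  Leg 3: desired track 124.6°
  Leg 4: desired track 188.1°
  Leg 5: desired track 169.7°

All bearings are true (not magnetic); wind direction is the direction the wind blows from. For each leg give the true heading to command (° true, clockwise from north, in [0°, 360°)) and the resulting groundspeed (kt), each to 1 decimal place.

Leg 1: desired track 352.3°; wind correction -8.3° → command heading 344.0°, groundspeed 113.3 kt
Leg 2: desired track 90.4°; wind correction -12.4° → command heading 78.0°, groundspeed 173.4 kt
Leg 3: desired track 124.6°; wind correction -4.5° → command heading 120.1°, groundspeed 190.0 kt
Leg 4: desired track 188.1°; wind correction +11.7° → command heading 199.8°, groundspeed 175.8 kt
Leg 5: desired track 169.7°; wind correction +7.6° → command heading 177.3°, groundspeed 185.8 kt

Leg 1: heading=344.0°, groundspeed=113.3 kt
Leg 2: heading=78.0°, groundspeed=173.4 kt
Leg 3: heading=120.1°, groundspeed=190.0 kt
Leg 4: heading=199.8°, groundspeed=175.8 kt
Leg 5: heading=177.3°, groundspeed=185.8 kt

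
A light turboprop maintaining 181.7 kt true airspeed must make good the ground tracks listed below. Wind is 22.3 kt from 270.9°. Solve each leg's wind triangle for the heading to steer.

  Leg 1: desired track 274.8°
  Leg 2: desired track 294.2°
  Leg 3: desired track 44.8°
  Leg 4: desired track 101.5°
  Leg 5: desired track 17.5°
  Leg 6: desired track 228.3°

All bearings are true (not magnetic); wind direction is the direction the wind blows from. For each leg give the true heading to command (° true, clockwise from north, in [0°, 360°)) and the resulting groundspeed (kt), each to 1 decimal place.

Leg 1: desired track 274.8°; wind correction -0.5° → command heading 274.3°, groundspeed 159.4 kt
Leg 2: desired track 294.2°; wind correction -2.8° → command heading 291.4°, groundspeed 161.0 kt
Leg 3: desired track 44.8°; wind correction -5.1° → command heading 39.7°, groundspeed 196.5 kt
Leg 4: desired track 101.5°; wind correction +1.3° → command heading 102.8°, groundspeed 203.6 kt
Leg 5: desired track 17.5°; wind correction -6.8° → command heading 10.7°, groundspeed 186.8 kt
Leg 6: desired track 228.3°; wind correction +4.8° → command heading 233.1°, groundspeed 164.7 kt

Leg 1: heading=274.3°, groundspeed=159.4 kt
Leg 2: heading=291.4°, groundspeed=161.0 kt
Leg 3: heading=39.7°, groundspeed=196.5 kt
Leg 4: heading=102.8°, groundspeed=203.6 kt
Leg 5: heading=10.7°, groundspeed=186.8 kt
Leg 6: heading=233.1°, groundspeed=164.7 kt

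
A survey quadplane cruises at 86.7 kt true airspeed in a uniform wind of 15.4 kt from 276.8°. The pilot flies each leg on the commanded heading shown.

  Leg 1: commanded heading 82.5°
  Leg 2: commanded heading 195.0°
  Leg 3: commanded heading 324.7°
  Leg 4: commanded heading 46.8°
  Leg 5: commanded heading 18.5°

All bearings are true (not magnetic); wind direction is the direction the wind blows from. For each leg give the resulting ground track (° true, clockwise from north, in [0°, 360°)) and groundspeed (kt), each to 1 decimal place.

Leg 1: track=84.6°, groundspeed=101.7 kt
Leg 2: track=184.8°, groundspeed=85.9 kt
Leg 3: track=333.2°, groundspeed=77.2 kt
Leg 4: track=53.8°, groundspeed=97.3 kt
Leg 5: track=28.0°, groundspeed=91.1 kt

Leg 1: heading 82.5°; drift +2.1° → track 84.6°, groundspeed 101.7 kt
Leg 2: heading 195.0°; drift -10.2° → track 184.8°, groundspeed 85.9 kt
Leg 3: heading 324.7°; drift +8.5° → track 333.2°, groundspeed 77.2 kt
Leg 4: heading 46.8°; drift +7.0° → track 53.8°, groundspeed 97.3 kt
Leg 5: heading 18.5°; drift +9.5° → track 28.0°, groundspeed 91.1 kt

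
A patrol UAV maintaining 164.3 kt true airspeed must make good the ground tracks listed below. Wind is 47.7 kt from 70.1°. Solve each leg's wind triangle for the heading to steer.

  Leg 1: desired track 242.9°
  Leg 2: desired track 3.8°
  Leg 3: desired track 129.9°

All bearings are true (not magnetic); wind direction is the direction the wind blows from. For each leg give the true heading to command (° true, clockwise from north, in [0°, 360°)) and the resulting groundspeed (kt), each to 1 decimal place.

Leg 1: heading=240.8°, groundspeed=211.5 kt
Leg 2: heading=19.2°, groundspeed=139.2 kt
Leg 3: heading=115.4°, groundspeed=135.0 kt

Leg 1: desired track 242.9°; wind correction -2.1° → command heading 240.8°, groundspeed 211.5 kt
Leg 2: desired track 3.8°; wind correction +15.4° → command heading 19.2°, groundspeed 139.2 kt
Leg 3: desired track 129.9°; wind correction -14.5° → command heading 115.4°, groundspeed 135.0 kt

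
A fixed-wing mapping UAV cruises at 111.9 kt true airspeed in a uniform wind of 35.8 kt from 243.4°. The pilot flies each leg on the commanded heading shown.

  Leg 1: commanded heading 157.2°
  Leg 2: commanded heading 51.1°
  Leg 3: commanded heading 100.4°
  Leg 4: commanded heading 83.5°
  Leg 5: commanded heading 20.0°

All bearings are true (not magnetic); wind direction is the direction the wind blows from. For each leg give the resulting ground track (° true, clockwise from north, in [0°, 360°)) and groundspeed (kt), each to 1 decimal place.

Leg 1: heading 157.2°; drift -18.1° → track 139.1°, groundspeed 115.2 kt
Leg 2: heading 51.1°; drift +3.0° → track 54.1°, groundspeed 147.1 kt
Leg 3: heading 100.4°; drift -8.7° → track 91.7°, groundspeed 142.1 kt
Leg 4: heading 83.5°; drift -4.8° → track 78.7°, groundspeed 146.0 kt
Leg 5: heading 20.0°; drift +10.1° → track 30.1°, groundspeed 140.1 kt

Leg 1: track=139.1°, groundspeed=115.2 kt
Leg 2: track=54.1°, groundspeed=147.1 kt
Leg 3: track=91.7°, groundspeed=142.1 kt
Leg 4: track=78.7°, groundspeed=146.0 kt
Leg 5: track=30.1°, groundspeed=140.1 kt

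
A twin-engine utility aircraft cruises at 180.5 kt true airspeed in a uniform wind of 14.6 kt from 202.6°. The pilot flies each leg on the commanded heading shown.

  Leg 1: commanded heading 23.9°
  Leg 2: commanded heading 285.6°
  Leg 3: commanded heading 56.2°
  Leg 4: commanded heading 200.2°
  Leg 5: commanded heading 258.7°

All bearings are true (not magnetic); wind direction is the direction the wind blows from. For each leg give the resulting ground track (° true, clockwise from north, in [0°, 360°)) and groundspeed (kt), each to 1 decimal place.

Leg 1: track=23.8°, groundspeed=195.1 kt
Leg 2: track=290.2°, groundspeed=179.3 kt
Leg 3: track=53.8°, groundspeed=192.8 kt
Leg 4: track=200.0°, groundspeed=165.9 kt
Leg 5: track=262.7°, groundspeed=172.8 kt

Leg 1: heading 23.9°; drift -0.1° → track 23.8°, groundspeed 195.1 kt
Leg 2: heading 285.6°; drift +4.6° → track 290.2°, groundspeed 179.3 kt
Leg 3: heading 56.2°; drift -2.4° → track 53.8°, groundspeed 192.8 kt
Leg 4: heading 200.2°; drift -0.2° → track 200.0°, groundspeed 165.9 kt
Leg 5: heading 258.7°; drift +4.0° → track 262.7°, groundspeed 172.8 kt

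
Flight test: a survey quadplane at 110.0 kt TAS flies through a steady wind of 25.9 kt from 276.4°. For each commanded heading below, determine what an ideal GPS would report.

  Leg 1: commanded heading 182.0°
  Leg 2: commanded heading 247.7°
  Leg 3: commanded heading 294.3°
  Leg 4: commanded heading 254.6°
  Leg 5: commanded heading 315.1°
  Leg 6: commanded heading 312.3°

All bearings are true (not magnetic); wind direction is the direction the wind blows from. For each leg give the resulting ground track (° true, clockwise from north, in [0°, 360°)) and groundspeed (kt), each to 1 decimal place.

Leg 1: heading 182.0°; drift -13.0° → track 169.0°, groundspeed 114.9 kt
Leg 2: heading 247.7°; drift -8.1° → track 239.6°, groundspeed 88.2 kt
Leg 3: heading 294.3°; drift +5.3° → track 299.6°, groundspeed 85.7 kt
Leg 4: heading 254.6°; drift -6.4° → track 248.2°, groundspeed 86.5 kt
Leg 5: heading 315.1°; drift +10.2° → track 325.3°, groundspeed 91.2 kt
Leg 6: heading 312.3°; drift +9.7° → track 322.0°, groundspeed 90.3 kt

Leg 1: track=169.0°, groundspeed=114.9 kt
Leg 2: track=239.6°, groundspeed=88.2 kt
Leg 3: track=299.6°, groundspeed=85.7 kt
Leg 4: track=248.2°, groundspeed=86.5 kt
Leg 5: track=325.3°, groundspeed=91.2 kt
Leg 6: track=322.0°, groundspeed=90.3 kt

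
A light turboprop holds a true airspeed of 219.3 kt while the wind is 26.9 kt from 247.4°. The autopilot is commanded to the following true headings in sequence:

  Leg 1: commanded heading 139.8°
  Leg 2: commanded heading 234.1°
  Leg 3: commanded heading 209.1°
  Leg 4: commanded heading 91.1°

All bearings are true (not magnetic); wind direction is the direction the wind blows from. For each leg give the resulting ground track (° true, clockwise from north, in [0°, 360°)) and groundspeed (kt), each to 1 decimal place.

Leg 1: track=133.4°, groundspeed=228.9 kt
Leg 2: track=232.3°, groundspeed=193.2 kt
Leg 3: track=204.3°, groundspeed=198.9 kt
Leg 4: track=88.6°, groundspeed=244.2 kt

Leg 1: heading 139.8°; drift -6.4° → track 133.4°, groundspeed 228.9 kt
Leg 2: heading 234.1°; drift -1.8° → track 232.3°, groundspeed 193.2 kt
Leg 3: heading 209.1°; drift -4.8° → track 204.3°, groundspeed 198.9 kt
Leg 4: heading 91.1°; drift -2.5° → track 88.6°, groundspeed 244.2 kt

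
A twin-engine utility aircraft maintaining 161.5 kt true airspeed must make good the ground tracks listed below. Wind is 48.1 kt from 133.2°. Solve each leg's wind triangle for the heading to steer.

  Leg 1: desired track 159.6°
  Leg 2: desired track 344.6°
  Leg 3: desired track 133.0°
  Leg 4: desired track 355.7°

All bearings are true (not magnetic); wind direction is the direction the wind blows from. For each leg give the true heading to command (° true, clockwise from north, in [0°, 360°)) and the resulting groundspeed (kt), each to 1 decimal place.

Leg 1: heading=152.0°, groundspeed=117.0 kt
Leg 2: heading=353.5°, groundspeed=200.6 kt
Leg 3: heading=133.1°, groundspeed=113.4 kt
Leg 4: heading=7.3°, groundspeed=193.7 kt

Leg 1: desired track 159.6°; wind correction -7.6° → command heading 152.0°, groundspeed 117.0 kt
Leg 2: desired track 344.6°; wind correction +8.9° → command heading 353.5°, groundspeed 200.6 kt
Leg 3: desired track 133.0°; wind correction +0.1° → command heading 133.1°, groundspeed 113.4 kt
Leg 4: desired track 355.7°; wind correction +11.6° → command heading 7.3°, groundspeed 193.7 kt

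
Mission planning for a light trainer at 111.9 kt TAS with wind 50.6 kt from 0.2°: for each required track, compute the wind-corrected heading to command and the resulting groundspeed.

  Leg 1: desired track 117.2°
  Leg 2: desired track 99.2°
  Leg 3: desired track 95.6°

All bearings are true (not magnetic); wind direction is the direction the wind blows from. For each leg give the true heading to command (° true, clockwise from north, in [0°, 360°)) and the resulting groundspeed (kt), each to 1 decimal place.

Leg 1: desired track 117.2°; wind correction -23.8° → command heading 93.4°, groundspeed 125.4 kt
Leg 2: desired track 99.2°; wind correction -26.5° → command heading 72.7°, groundspeed 108.0 kt
Leg 3: desired track 95.6°; wind correction -26.8° → command heading 68.8°, groundspeed 104.7 kt

Leg 1: heading=93.4°, groundspeed=125.4 kt
Leg 2: heading=72.7°, groundspeed=108.0 kt
Leg 3: heading=68.8°, groundspeed=104.7 kt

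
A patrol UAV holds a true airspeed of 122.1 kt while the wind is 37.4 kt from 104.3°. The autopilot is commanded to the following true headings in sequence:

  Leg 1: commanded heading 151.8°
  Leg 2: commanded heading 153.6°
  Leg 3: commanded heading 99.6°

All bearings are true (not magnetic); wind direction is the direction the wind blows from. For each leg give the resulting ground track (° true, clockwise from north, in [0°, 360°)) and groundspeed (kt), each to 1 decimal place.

Leg 1: track=167.7°, groundspeed=100.7 kt
Leg 2: track=169.8°, groundspeed=101.7 kt
Leg 3: track=97.5°, groundspeed=84.9 kt

Leg 1: heading 151.8°; drift +15.9° → track 167.7°, groundspeed 100.7 kt
Leg 2: heading 153.6°; drift +16.2° → track 169.8°, groundspeed 101.7 kt
Leg 3: heading 99.6°; drift -2.1° → track 97.5°, groundspeed 84.9 kt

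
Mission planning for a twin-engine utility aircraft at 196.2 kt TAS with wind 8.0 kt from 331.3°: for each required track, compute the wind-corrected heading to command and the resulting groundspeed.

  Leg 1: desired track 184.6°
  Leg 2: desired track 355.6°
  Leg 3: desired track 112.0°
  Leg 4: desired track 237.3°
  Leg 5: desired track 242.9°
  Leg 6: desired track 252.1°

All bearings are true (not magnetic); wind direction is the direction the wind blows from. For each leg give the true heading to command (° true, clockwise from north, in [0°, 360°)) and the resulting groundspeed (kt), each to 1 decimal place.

Leg 1: desired track 184.6°; wind correction +1.3° → command heading 185.9°, groundspeed 202.8 kt
Leg 2: desired track 355.6°; wind correction -1.0° → command heading 354.6°, groundspeed 188.9 kt
Leg 3: desired track 112.0°; wind correction -1.5° → command heading 110.5°, groundspeed 202.3 kt
Leg 4: desired track 237.3°; wind correction +2.3° → command heading 239.6°, groundspeed 196.6 kt
Leg 5: desired track 242.9°; wind correction +2.3° → command heading 245.2°, groundspeed 195.8 kt
Leg 6: desired track 252.1°; wind correction +2.3° → command heading 254.4°, groundspeed 194.5 kt

Leg 1: heading=185.9°, groundspeed=202.8 kt
Leg 2: heading=354.6°, groundspeed=188.9 kt
Leg 3: heading=110.5°, groundspeed=202.3 kt
Leg 4: heading=239.6°, groundspeed=196.6 kt
Leg 5: heading=245.2°, groundspeed=195.8 kt
Leg 6: heading=254.4°, groundspeed=194.5 kt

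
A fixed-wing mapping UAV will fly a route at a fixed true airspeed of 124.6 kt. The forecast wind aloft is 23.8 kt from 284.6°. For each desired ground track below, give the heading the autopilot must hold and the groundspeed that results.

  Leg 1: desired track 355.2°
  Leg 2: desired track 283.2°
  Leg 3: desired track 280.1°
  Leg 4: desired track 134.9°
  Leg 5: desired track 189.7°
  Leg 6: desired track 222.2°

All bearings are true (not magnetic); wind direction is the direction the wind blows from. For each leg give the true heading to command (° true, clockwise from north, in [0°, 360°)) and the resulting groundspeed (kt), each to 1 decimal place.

Leg 1: heading=344.8°, groundspeed=114.7 kt
Leg 2: heading=283.5°, groundspeed=100.8 kt
Leg 3: heading=281.0°, groundspeed=100.9 kt
Leg 4: heading=140.4°, groundspeed=144.6 kt
Leg 5: heading=200.7°, groundspeed=124.4 kt
Leg 6: heading=231.9°, groundspeed=111.8 kt

Leg 1: desired track 355.2°; wind correction -10.4° → command heading 344.8°, groundspeed 114.7 kt
Leg 2: desired track 283.2°; wind correction +0.3° → command heading 283.5°, groundspeed 100.8 kt
Leg 3: desired track 280.1°; wind correction +0.9° → command heading 281.0°, groundspeed 100.9 kt
Leg 4: desired track 134.9°; wind correction +5.5° → command heading 140.4°, groundspeed 144.6 kt
Leg 5: desired track 189.7°; wind correction +11.0° → command heading 200.7°, groundspeed 124.4 kt
Leg 6: desired track 222.2°; wind correction +9.7° → command heading 231.9°, groundspeed 111.8 kt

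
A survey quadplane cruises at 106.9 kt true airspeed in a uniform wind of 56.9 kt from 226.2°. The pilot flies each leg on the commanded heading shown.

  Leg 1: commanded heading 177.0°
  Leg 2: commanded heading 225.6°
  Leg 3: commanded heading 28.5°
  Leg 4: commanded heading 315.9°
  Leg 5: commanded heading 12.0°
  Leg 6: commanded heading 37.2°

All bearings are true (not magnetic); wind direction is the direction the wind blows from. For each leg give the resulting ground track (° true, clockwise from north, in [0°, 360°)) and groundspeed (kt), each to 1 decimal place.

Leg 1: heading 177.0°; drift -31.7° → track 145.3°, groundspeed 82.0 kt
Leg 2: heading 225.6°; drift -0.7° → track 224.9°, groundspeed 50.0 kt
Leg 3: heading 28.5°; drift +6.1° → track 34.6°, groundspeed 162.0 kt
Leg 4: heading 315.9°; drift +28.1° → track 344.0°, groundspeed 120.8 kt
Leg 5: heading 12.0°; drift +11.7° → track 23.7°, groundspeed 157.2 kt
Leg 6: heading 37.2°; drift +3.1° → track 40.3°, groundspeed 163.3 kt

Leg 1: track=145.3°, groundspeed=82.0 kt
Leg 2: track=224.9°, groundspeed=50.0 kt
Leg 3: track=34.6°, groundspeed=162.0 kt
Leg 4: track=344.0°, groundspeed=120.8 kt
Leg 5: track=23.7°, groundspeed=157.2 kt
Leg 6: track=40.3°, groundspeed=163.3 kt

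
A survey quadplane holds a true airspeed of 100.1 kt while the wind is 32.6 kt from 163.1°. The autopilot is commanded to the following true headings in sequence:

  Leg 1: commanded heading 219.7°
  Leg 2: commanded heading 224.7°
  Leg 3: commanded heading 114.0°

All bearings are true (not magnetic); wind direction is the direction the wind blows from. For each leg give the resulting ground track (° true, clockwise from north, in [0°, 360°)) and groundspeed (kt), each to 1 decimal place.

Leg 1: heading 219.7°; drift +18.3° → track 238.0°, groundspeed 86.5 kt
Leg 2: heading 224.7°; drift +18.7° → track 243.4°, groundspeed 89.3 kt
Leg 3: heading 114.0°; drift -17.4° → track 96.6°, groundspeed 82.5 kt

Leg 1: track=238.0°, groundspeed=86.5 kt
Leg 2: track=243.4°, groundspeed=89.3 kt
Leg 3: track=96.6°, groundspeed=82.5 kt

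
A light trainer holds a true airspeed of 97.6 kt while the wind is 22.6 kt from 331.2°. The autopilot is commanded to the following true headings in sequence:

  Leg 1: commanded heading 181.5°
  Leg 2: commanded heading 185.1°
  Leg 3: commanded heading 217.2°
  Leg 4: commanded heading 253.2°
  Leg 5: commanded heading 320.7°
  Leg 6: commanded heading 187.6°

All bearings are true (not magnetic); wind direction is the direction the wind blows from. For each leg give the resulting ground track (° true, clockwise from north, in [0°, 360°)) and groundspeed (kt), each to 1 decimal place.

Leg 1: heading 181.5°; drift -5.6° → track 175.9°, groundspeed 117.7 kt
Leg 2: heading 185.1°; drift -6.2° → track 178.9°, groundspeed 117.0 kt
Leg 3: heading 217.2°; drift -10.9° → track 206.3°, groundspeed 108.8 kt
Leg 4: heading 253.2°; drift -13.4° → track 239.8°, groundspeed 95.5 kt
Leg 5: heading 320.7°; drift -3.1° → track 317.6°, groundspeed 75.5 kt
Leg 6: heading 187.6°; drift -6.6° → track 181.0°, groundspeed 116.6 kt

Leg 1: track=175.9°, groundspeed=117.7 kt
Leg 2: track=178.9°, groundspeed=117.0 kt
Leg 3: track=206.3°, groundspeed=108.8 kt
Leg 4: track=239.8°, groundspeed=95.5 kt
Leg 5: track=317.6°, groundspeed=75.5 kt
Leg 6: track=181.0°, groundspeed=116.6 kt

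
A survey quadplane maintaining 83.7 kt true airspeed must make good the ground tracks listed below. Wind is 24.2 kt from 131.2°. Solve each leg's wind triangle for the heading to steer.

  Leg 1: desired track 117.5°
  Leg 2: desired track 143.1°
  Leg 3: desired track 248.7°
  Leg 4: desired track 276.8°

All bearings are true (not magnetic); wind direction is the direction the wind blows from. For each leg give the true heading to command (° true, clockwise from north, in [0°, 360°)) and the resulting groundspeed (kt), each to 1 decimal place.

Leg 1: desired track 117.5°; wind correction +3.9° → command heading 121.4°, groundspeed 60.0 kt
Leg 2: desired track 143.1°; wind correction -3.4° → command heading 139.7°, groundspeed 59.9 kt
Leg 3: desired track 248.7°; wind correction -14.9° → command heading 233.8°, groundspeed 92.1 kt
Leg 4: desired track 276.8°; wind correction -9.4° → command heading 267.4°, groundspeed 102.5 kt

Leg 1: heading=121.4°, groundspeed=60.0 kt
Leg 2: heading=139.7°, groundspeed=59.9 kt
Leg 3: heading=233.8°, groundspeed=92.1 kt
Leg 4: heading=267.4°, groundspeed=102.5 kt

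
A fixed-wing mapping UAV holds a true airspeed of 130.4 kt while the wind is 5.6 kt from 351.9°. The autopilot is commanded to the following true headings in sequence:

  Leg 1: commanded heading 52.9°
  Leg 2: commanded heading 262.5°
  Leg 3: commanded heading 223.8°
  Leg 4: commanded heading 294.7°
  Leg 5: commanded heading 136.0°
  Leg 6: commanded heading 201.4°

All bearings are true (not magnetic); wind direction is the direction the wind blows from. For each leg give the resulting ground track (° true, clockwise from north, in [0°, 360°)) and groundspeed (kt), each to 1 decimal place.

Leg 1: track=55.1°, groundspeed=127.8 kt
Leg 2: track=260.0°, groundspeed=130.5 kt
Leg 3: track=221.9°, groundspeed=133.9 kt
Leg 4: track=292.6°, groundspeed=127.5 kt
Leg 5: track=137.4°, groundspeed=135.0 kt
Leg 6: track=200.2°, groundspeed=135.3 kt

Leg 1: heading 52.9°; drift +2.2° → track 55.1°, groundspeed 127.8 kt
Leg 2: heading 262.5°; drift -2.5° → track 260.0°, groundspeed 130.5 kt
Leg 3: heading 223.8°; drift -1.9° → track 221.9°, groundspeed 133.9 kt
Leg 4: heading 294.7°; drift -2.1° → track 292.6°, groundspeed 127.5 kt
Leg 5: heading 136.0°; drift +1.4° → track 137.4°, groundspeed 135.0 kt
Leg 6: heading 201.4°; drift -1.2° → track 200.2°, groundspeed 135.3 kt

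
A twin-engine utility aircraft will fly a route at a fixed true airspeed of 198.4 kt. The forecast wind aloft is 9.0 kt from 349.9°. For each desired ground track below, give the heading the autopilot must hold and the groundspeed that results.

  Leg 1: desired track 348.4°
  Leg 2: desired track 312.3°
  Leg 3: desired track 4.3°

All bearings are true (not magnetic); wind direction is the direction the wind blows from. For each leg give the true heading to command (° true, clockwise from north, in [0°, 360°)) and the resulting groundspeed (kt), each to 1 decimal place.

Leg 1: desired track 348.4°; wind correction +0.1° → command heading 348.5°, groundspeed 189.4 kt
Leg 2: desired track 312.3°; wind correction +1.6° → command heading 313.9°, groundspeed 191.2 kt
Leg 3: desired track 4.3°; wind correction -0.6° → command heading 3.7°, groundspeed 189.7 kt

Leg 1: heading=348.5°, groundspeed=189.4 kt
Leg 2: heading=313.9°, groundspeed=191.2 kt
Leg 3: heading=3.7°, groundspeed=189.7 kt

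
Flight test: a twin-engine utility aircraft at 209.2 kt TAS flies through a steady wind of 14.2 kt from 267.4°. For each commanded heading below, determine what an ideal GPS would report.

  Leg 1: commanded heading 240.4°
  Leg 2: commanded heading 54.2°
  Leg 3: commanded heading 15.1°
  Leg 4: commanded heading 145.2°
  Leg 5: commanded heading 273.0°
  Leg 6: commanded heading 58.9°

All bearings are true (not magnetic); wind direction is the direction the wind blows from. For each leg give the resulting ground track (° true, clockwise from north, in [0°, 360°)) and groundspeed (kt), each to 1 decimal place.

Leg 1: track=238.5°, groundspeed=196.7 kt
Leg 2: track=56.2°, groundspeed=221.2 kt
Leg 3: track=18.7°, groundspeed=213.9 kt
Leg 4: track=142.0°, groundspeed=217.1 kt
Leg 5: track=273.4°, groundspeed=195.1 kt
Leg 6: track=60.7°, groundspeed=221.8 kt

Leg 1: heading 240.4°; drift -1.9° → track 238.5°, groundspeed 196.7 kt
Leg 2: heading 54.2°; drift +2.0° → track 56.2°, groundspeed 221.2 kt
Leg 3: heading 15.1°; drift +3.6° → track 18.7°, groundspeed 213.9 kt
Leg 4: heading 145.2°; drift -3.2° → track 142.0°, groundspeed 217.1 kt
Leg 5: heading 273.0°; drift +0.4° → track 273.4°, groundspeed 195.1 kt
Leg 6: heading 58.9°; drift +1.8° → track 60.7°, groundspeed 221.8 kt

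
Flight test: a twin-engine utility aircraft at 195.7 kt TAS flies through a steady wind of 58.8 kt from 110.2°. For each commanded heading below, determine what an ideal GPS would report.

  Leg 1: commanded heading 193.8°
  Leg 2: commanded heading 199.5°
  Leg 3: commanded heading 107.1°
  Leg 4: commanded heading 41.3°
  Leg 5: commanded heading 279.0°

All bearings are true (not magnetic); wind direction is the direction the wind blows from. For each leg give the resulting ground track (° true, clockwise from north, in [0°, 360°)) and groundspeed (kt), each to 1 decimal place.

Leg 1: track=211.0°, groundspeed=198.0 kt
Leg 2: track=216.3°, groundspeed=203.7 kt
Leg 3: track=105.8°, groundspeed=137.0 kt
Leg 4: track=23.9°, groundspeed=183.0 kt
Leg 5: track=281.6°, groundspeed=253.6 kt

Leg 1: heading 193.8°; drift +17.2° → track 211.0°, groundspeed 198.0 kt
Leg 2: heading 199.5°; drift +16.8° → track 216.3°, groundspeed 203.7 kt
Leg 3: heading 107.1°; drift -1.3° → track 105.8°, groundspeed 137.0 kt
Leg 4: heading 41.3°; drift -17.4° → track 23.9°, groundspeed 183.0 kt
Leg 5: heading 279.0°; drift +2.6° → track 281.6°, groundspeed 253.6 kt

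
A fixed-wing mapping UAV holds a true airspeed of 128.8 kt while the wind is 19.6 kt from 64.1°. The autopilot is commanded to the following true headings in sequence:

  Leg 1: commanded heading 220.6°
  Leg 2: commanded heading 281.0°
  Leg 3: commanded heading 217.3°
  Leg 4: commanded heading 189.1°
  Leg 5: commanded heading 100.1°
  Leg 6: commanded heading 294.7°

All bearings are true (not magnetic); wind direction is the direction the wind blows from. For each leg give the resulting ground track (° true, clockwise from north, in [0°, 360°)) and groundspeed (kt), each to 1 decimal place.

Leg 1: heading 220.6°; drift +3.0° → track 223.6°, groundspeed 147.0 kt
Leg 2: heading 281.0°; drift -4.7° → track 276.3°, groundspeed 145.0 kt
Leg 3: heading 217.3°; drift +3.5° → track 220.8°, groundspeed 146.6 kt
Leg 4: heading 189.1°; drift +6.5° → track 195.6°, groundspeed 141.0 kt
Leg 5: heading 100.1°; drift +5.8° → track 105.9°, groundspeed 113.5 kt
Leg 6: heading 294.7°; drift -6.1° → track 288.6°, groundspeed 142.1 kt

Leg 1: track=223.6°, groundspeed=147.0 kt
Leg 2: track=276.3°, groundspeed=145.0 kt
Leg 3: track=220.8°, groundspeed=146.6 kt
Leg 4: track=195.6°, groundspeed=141.0 kt
Leg 5: track=105.9°, groundspeed=113.5 kt
Leg 6: track=288.6°, groundspeed=142.1 kt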